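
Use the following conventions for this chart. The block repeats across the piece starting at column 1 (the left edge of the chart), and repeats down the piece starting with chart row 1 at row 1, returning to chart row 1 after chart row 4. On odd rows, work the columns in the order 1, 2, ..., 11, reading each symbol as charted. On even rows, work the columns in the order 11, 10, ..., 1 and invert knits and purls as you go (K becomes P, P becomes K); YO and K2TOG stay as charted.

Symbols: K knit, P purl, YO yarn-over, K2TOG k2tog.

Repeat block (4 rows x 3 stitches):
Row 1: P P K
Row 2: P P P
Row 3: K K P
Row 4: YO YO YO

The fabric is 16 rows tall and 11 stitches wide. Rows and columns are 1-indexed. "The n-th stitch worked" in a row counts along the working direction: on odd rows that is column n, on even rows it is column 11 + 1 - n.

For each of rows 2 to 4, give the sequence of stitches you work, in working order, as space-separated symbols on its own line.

Result:
K K K K K K K K K K K
K K P K K P K K P K K
YO YO YO YO YO YO YO YO YO YO YO

Derivation:
Row 2: chart row 2, WS - tiled (columns 1-11): P P P P P P P P P P P; work from column 11 back to 1 with K<->P swapped.
Row 3: chart row 3, RS - tile across columns 1-11 and work as-is.
Row 4: chart row 4, WS - tiled (columns 1-11): YO YO YO YO YO YO YO YO YO YO YO; work from column 11 back to 1 with K<->P swapped.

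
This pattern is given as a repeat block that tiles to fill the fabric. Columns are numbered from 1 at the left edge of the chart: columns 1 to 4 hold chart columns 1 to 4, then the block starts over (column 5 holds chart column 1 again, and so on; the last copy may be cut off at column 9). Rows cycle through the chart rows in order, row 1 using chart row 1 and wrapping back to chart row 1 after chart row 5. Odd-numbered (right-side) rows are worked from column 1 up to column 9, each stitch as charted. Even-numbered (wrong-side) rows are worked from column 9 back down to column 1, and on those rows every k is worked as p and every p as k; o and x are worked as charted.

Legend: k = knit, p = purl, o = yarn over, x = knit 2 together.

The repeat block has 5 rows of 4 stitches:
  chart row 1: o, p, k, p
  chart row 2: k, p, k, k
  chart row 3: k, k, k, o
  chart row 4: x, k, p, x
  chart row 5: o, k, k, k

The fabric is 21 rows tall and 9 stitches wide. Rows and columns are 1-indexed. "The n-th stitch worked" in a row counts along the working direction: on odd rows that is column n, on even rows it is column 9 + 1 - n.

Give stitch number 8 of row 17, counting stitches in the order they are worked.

== STITCH ==
k

Derivation:
For row 17: chart row = ((17-1) mod 5) + 1 = 2; this is a RS (odd) row.
Chart row 2 tiled across columns 1-9: k p k k k p k k k
Right side: take the tiled row as-is (worked left to right from column 1).
The 8th stitch worked is k.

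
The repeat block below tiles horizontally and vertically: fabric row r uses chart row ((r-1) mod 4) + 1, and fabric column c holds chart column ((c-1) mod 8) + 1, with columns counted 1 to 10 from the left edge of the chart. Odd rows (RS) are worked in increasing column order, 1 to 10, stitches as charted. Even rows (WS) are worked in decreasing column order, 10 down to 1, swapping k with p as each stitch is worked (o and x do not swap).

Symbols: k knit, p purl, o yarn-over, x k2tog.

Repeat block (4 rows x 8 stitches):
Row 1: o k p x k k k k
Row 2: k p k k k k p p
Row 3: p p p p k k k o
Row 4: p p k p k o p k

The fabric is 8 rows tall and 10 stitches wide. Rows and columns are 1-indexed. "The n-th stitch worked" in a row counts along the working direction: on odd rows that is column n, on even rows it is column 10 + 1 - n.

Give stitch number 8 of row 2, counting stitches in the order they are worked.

Stitch:
p

Derivation:
For row 2: chart row = ((2-1) mod 4) + 1 = 2; this is a WS (even) row.
Chart row 2 tiled across columns 1-10: k p k k k k p p k p
Wrong side: read the tiled row from column 10 down to 1 and exchange k with p (leave o, x).
Row 2 as worked: k p k k p p p p k p
The 8th stitch worked is p.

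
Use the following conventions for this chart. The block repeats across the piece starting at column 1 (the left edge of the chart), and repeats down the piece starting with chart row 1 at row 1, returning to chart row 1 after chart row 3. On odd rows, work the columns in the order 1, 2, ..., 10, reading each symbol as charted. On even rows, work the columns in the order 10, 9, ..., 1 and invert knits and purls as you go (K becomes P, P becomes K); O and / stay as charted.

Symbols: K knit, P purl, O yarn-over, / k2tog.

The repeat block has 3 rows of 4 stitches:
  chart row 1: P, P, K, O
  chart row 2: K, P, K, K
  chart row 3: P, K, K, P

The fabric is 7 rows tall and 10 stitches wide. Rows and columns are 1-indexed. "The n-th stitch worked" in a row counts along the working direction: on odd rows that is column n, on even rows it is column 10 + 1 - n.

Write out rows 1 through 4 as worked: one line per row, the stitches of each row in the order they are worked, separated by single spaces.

== ROWS AS WORKED ==
P P K O P P K O P P
K P P P K P P P K P
P K K P P K K P P K
K K O P K K O P K K

Derivation:
Row 1: chart row 1, RS - tile across columns 1-10 and work as-is.
Row 2: chart row 2, WS - tiled (columns 1-10): K P K K K P K K K P; work from column 10 back to 1 with K<->P swapped.
Row 3: chart row 3, RS - tile across columns 1-10 and work as-is.
Row 4: chart row 1, WS - tiled (columns 1-10): P P K O P P K O P P; work from column 10 back to 1 with K<->P swapped.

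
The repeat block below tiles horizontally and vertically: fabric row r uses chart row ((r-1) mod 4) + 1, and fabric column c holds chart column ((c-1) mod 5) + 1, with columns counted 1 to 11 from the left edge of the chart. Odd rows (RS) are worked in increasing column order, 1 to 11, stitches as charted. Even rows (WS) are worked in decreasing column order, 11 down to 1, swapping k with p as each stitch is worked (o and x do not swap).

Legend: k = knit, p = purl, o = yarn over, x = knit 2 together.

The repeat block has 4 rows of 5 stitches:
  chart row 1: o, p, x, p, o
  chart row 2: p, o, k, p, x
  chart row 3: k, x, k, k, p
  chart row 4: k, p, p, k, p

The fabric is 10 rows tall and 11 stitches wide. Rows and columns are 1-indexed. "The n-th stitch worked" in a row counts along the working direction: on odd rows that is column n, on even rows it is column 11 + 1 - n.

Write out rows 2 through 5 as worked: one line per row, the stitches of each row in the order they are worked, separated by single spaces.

Row 2: chart row 2, WS - tiled (columns 1-11): p o k p x p o k p x p; work from column 11 back to 1 with k<->p swapped.
Row 3: chart row 3, RS - tile across columns 1-11 and work as-is.
Row 4: chart row 4, WS - tiled (columns 1-11): k p p k p k p p k p k; work from column 11 back to 1 with k<->p swapped.
Row 5: chart row 1, RS - tile across columns 1-11 and work as-is.

== ROWS AS WORKED ==
k x k p o k x k p o k
k x k k p k x k k p k
p k p k k p k p k k p
o p x p o o p x p o o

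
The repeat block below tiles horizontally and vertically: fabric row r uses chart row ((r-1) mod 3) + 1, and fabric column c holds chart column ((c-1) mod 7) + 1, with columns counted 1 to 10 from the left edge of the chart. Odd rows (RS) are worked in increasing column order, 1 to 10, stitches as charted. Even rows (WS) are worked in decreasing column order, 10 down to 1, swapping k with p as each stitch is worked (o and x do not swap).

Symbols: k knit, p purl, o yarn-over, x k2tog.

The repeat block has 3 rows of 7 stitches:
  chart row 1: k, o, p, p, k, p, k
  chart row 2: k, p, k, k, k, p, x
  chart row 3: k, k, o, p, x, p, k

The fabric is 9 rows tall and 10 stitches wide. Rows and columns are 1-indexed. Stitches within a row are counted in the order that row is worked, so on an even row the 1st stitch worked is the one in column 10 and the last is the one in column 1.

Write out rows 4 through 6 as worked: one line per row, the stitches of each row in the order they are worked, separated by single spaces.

Row 4: chart row 1, WS - tiled (columns 1-10): k o p p k p k k o p; work from column 10 back to 1 with k<->p swapped.
Row 5: chart row 2, RS - tile across columns 1-10 and work as-is.
Row 6: chart row 3, WS - tiled (columns 1-10): k k o p x p k k k o; work from column 10 back to 1 with k<->p swapped.

== ROWS AS WORKED ==
k o p p k p k k o p
k p k k k p x k p k
o p p p k x k o p p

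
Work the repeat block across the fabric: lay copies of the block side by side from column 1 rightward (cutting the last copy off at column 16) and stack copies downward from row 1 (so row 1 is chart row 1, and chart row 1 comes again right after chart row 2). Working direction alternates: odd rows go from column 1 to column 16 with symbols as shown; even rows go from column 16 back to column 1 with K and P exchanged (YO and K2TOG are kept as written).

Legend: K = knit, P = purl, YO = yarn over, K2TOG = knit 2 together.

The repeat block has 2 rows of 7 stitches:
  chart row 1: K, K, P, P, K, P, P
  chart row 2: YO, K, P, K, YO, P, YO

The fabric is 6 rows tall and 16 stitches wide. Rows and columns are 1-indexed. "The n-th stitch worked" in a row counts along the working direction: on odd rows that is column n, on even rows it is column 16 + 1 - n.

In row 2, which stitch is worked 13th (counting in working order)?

Row 2: (2-1) mod 2 = 1, so use chart row 2. Even row -> WS.
Chart row 2 tiled across columns 1-16: YO K P K YO P YO YO K P K YO P YO YO K
WS row: flip the tiled sequence (start at column 16) and apply K<->P; YO and K2TOG stay.
Row 2 as worked: P YO YO K YO P K P YO YO K YO P K P YO
Counting 13 along the worked row gives P.

Result:
P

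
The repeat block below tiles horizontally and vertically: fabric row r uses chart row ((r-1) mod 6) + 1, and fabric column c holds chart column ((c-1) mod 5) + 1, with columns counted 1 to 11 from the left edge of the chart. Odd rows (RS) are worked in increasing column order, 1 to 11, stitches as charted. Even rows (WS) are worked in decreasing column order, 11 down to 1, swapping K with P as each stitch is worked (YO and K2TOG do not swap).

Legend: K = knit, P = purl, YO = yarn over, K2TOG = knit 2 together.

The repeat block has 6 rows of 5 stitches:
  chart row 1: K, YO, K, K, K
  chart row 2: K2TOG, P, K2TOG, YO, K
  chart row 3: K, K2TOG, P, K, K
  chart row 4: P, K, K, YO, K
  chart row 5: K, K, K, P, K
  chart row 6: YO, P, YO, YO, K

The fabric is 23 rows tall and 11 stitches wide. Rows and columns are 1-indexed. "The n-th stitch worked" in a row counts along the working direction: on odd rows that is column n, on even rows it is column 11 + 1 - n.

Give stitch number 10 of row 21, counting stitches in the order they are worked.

== STITCH ==
K

Derivation:
For row 21: chart row = ((21-1) mod 6) + 1 = 3; this is a RS (odd) row.
Chart row 3 tiled across columns 1-11: K K2TOG P K K K K2TOG P K K K
RS: work column 1 to column 11, symbols as charted — the tiled row is the row as worked.
Stitch 10 in working order -> K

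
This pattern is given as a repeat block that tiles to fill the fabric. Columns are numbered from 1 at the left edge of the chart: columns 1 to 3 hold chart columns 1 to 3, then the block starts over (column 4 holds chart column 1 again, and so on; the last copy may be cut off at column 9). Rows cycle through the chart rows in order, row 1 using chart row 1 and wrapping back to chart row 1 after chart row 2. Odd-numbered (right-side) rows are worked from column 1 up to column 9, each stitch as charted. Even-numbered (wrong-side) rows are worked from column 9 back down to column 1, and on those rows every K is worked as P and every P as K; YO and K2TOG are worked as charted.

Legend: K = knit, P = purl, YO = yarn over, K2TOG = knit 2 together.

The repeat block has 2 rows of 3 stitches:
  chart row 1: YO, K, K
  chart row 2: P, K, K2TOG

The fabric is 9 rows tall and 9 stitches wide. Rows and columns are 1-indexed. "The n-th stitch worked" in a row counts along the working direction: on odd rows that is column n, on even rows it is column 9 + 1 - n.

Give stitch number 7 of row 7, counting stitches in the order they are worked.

For row 7: chart row = ((7-1) mod 2) + 1 = 1; this is a RS (odd) row.
Chart row 1 tiled across columns 1-9: YO K K YO K K YO K K
RS row: no reversal, no swap; stitch n worked = column n.
The 7th stitch worked is YO.

Result:
YO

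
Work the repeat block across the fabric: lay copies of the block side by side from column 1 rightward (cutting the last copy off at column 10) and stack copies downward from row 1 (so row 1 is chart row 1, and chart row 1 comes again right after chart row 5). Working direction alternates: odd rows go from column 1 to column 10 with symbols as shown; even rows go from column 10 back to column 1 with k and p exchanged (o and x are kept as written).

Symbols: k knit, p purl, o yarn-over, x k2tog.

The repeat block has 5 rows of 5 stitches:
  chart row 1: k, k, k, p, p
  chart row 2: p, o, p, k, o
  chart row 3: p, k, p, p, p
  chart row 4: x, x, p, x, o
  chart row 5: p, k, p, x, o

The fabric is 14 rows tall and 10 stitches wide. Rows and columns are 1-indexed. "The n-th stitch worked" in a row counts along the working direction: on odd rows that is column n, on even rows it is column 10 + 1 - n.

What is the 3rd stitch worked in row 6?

Stitch:
p

Derivation:
For row 6: chart row = ((6-1) mod 5) + 1 = 1; this is a WS (even) row.
Chart row 1 tiled across columns 1-10: k k k p p k k k p p
WS: work from column 10 back to column 1 (reverse the tiled row), swapping k<->p (o and x unchanged).
Row 6 as worked: k k p p p k k p p p
Counting 3 along the worked row gives p.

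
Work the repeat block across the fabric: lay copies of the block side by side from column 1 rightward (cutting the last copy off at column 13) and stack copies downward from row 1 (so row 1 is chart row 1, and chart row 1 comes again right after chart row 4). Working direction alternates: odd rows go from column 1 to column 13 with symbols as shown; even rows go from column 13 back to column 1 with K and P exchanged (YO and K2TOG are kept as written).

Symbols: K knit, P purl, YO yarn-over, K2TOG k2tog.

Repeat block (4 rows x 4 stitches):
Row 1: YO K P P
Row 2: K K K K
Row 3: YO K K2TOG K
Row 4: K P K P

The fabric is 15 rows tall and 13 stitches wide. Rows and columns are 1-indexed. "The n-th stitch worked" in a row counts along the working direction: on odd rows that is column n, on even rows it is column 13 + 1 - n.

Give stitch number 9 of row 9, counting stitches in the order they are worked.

For row 9: chart row = ((9-1) mod 4) + 1 = 1; this is a RS (odd) row.
Chart row 1 tiled across columns 1-13: YO K P P YO K P P YO K P P YO
RS row: no reversal, no swap; stitch n worked = column n.
The 9th stitch worked is YO.

== STITCH ==
YO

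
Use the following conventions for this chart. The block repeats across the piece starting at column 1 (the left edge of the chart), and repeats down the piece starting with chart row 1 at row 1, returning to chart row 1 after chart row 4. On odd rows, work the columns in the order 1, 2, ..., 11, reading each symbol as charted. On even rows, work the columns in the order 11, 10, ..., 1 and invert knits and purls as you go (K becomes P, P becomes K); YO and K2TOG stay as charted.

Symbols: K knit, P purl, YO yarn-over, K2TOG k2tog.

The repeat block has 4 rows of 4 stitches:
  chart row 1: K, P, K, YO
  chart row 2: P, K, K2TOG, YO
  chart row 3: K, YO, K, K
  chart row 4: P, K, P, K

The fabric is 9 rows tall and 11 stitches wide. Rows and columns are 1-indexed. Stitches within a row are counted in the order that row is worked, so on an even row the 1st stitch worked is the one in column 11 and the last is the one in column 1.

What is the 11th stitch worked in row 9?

For row 9: chart row = ((9-1) mod 4) + 1 = 1; this is a RS (odd) row.
Chart row 1 tiled across columns 1-11: K P K YO K P K YO K P K
Right side: take the tiled row as-is (worked left to right from column 1).
Counting 11 along the worked row gives K.

Result:
K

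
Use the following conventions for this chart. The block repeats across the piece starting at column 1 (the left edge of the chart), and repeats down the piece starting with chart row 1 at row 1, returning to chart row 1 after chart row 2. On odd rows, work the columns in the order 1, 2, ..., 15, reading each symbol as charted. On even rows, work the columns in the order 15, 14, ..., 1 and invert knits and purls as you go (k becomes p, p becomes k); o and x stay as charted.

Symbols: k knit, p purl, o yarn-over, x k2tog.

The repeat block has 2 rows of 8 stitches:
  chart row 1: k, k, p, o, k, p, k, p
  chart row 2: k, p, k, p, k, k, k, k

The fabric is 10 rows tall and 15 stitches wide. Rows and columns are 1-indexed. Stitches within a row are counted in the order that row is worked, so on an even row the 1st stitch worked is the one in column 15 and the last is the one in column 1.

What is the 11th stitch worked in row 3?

For row 3: chart row = ((3-1) mod 2) + 1 = 1; this is a RS (odd) row.
Chart row 1 tiled across columns 1-15: k k p o k p k p k k p o k p k
RS: work column 1 to column 15, symbols as charted — the tiled row is the row as worked.
Stitch 11 in working order -> p

Stitch:
p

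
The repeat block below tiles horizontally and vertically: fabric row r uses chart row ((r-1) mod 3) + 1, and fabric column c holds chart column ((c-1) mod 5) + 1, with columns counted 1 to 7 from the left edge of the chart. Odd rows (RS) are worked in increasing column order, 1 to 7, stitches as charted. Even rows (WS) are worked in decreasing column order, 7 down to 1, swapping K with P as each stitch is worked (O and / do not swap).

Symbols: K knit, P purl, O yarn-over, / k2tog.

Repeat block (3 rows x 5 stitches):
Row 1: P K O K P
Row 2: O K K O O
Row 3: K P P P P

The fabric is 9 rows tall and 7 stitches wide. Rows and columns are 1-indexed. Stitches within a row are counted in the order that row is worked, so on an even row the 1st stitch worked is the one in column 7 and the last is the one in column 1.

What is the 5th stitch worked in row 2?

Result:
P

Derivation:
Row 2: (2-1) mod 3 = 1, so use chart row 2. Even row -> WS.
Chart row 2 tiled across columns 1-7: O K K O O O K
WS row: flip the tiled sequence (start at column 7) and apply K<->P; O and / stay.
Row 2 as worked: P O O O P P O
The 5th stitch worked is P.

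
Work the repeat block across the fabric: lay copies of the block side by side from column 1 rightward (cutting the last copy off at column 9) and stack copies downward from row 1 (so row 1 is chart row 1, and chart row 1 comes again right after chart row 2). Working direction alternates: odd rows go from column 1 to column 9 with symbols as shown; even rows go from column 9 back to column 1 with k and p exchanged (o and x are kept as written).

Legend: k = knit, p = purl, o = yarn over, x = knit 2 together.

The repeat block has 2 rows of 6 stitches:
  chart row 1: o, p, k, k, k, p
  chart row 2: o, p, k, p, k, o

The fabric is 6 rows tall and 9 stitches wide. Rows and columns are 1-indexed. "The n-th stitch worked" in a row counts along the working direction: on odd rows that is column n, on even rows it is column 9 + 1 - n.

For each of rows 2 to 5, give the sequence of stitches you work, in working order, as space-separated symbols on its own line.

Row 2: chart row 2, WS - tiled (columns 1-9): o p k p k o o p k; work from column 9 back to 1 with k<->p swapped.
Row 3: chart row 1, RS - tile across columns 1-9 and work as-is.
Row 4: chart row 2, WS - tiled (columns 1-9): o p k p k o o p k; work from column 9 back to 1 with k<->p swapped.
Row 5: chart row 1, RS - tile across columns 1-9 and work as-is.

== ROWS AS WORKED ==
p k o o p k p k o
o p k k k p o p k
p k o o p k p k o
o p k k k p o p k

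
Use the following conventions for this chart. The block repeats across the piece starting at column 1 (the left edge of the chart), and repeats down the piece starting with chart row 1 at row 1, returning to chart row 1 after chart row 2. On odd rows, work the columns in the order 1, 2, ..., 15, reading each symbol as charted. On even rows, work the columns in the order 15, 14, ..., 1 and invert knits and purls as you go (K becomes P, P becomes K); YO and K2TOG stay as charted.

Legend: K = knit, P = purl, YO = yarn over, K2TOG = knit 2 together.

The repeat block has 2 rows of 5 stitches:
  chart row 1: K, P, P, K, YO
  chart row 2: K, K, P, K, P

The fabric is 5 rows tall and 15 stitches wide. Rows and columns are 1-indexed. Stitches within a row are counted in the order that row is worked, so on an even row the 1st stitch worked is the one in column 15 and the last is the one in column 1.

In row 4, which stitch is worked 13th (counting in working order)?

Row 4 uses chart row ((4-1) mod 2)+1 = 2. Row 4 is even, so WS.
Chart row 2 tiled across columns 1-15: K K P K P K K P K P K K P K P
WS: work from column 15 back to column 1 (reverse the tiled row), swapping K<->P (YO and K2TOG unchanged).
Row 4 as worked: K P K P P K P K P P K P K P P
Counting 13 along the worked row gives K.

Result:
K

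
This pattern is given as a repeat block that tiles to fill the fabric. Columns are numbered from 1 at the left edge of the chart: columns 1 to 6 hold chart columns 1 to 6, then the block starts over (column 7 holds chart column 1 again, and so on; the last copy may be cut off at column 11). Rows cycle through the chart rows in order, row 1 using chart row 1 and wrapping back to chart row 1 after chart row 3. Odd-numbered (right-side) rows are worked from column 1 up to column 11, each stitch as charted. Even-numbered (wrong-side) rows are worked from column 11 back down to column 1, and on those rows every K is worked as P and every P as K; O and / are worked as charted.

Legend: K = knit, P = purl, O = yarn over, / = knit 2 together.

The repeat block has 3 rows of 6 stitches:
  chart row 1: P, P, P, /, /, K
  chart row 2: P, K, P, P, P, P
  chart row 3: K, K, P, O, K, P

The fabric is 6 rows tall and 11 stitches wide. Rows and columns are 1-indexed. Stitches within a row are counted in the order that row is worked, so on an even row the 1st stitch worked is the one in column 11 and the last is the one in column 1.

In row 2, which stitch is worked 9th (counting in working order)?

Row 2: (2-1) mod 3 = 1, so use chart row 2. Even row -> WS.
Chart row 2 tiled across columns 1-11: P K P P P P P K P P P
WS row: flip the tiled sequence (start at column 11) and apply K<->P; O and / stay.
Row 2 as worked: K K K P K K K K K P K
The 9th stitch worked is K.

Result:
K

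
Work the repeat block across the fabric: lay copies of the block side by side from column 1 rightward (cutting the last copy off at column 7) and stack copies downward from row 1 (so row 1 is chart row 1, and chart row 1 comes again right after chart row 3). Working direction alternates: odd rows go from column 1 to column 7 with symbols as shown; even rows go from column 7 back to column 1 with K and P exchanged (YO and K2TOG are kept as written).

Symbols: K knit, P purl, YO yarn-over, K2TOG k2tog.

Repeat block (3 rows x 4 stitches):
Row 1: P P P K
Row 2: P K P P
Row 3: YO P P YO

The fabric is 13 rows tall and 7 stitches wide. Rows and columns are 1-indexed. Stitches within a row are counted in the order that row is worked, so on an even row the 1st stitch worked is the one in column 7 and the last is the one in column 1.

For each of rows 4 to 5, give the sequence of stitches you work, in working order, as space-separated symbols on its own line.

== ROWS AS WORKED ==
K K K P K K K
P K P P P K P

Derivation:
Row 4: chart row 1, WS - tiled (columns 1-7): P P P K P P P; work from column 7 back to 1 with K<->P swapped.
Row 5: chart row 2, RS - tile across columns 1-7 and work as-is.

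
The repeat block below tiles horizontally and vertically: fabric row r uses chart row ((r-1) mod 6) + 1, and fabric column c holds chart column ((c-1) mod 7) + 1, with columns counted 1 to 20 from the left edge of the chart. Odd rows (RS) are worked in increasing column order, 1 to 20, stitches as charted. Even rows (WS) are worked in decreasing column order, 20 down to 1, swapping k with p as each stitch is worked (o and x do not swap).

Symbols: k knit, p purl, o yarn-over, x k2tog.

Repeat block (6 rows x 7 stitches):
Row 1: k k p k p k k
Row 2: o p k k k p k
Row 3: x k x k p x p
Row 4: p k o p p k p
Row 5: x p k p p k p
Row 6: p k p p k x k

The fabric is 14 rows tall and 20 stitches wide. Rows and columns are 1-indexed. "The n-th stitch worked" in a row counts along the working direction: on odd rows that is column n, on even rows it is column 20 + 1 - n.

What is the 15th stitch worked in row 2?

Stitch:
k

Derivation:
Row 2 uses chart row ((2-1) mod 6)+1 = 2. Row 2 is even, so WS.
Chart row 2 tiled across columns 1-20: o p k k k p k o p k k k p k o p k k k p
WS: work from column 20 back to column 1 (reverse the tiled row), swapping k<->p (o and x unchanged).
Row 2 as worked: k p p p k o p k p p p k o p k p p p k o
The 15th stitch worked is k.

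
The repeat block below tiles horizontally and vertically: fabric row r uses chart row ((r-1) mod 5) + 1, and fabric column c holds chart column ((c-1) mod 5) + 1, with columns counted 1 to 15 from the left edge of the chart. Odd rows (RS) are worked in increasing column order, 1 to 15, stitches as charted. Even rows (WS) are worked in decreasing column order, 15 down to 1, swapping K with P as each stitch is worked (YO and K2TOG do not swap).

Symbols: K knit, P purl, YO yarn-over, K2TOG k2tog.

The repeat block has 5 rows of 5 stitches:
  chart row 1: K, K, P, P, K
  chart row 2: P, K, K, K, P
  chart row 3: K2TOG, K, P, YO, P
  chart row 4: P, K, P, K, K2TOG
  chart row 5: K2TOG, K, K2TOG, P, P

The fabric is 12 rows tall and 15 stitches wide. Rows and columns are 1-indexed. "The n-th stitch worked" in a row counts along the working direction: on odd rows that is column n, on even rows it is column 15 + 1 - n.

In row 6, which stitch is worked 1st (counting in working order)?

Row 6 uses chart row ((6-1) mod 5)+1 = 1. Row 6 is even, so WS.
Chart row 1 tiled across columns 1-15: K K P P K K K P P K K K P P K
Wrong side: read the tiled row from column 15 down to 1 and exchange K with P (leave YO, K2TOG).
Row 6 as worked: P K K P P P K K P P P K K P P
The 1st stitch worked is P.

== STITCH ==
P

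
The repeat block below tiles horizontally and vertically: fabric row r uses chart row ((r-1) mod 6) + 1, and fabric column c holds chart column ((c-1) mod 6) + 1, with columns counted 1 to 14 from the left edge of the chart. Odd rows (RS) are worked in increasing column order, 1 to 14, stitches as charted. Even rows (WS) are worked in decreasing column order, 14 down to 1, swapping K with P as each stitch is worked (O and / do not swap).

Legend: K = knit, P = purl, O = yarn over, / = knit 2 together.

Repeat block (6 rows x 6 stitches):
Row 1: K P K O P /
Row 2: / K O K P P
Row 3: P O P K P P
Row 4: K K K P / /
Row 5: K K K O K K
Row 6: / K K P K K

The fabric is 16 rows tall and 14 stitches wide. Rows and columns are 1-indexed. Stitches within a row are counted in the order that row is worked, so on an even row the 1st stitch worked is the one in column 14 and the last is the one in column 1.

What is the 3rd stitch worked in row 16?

Stitch:
/

Derivation:
For row 16: chart row = ((16-1) mod 6) + 1 = 4; this is a WS (even) row.
Chart row 4 tiled across columns 1-14: K K K P / / K K K P / / K K
WS: work from column 14 back to column 1 (reverse the tiled row), swapping K<->P (O and / unchanged).
Row 16 as worked: P P / / K P P P / / K P P P
The 3rd stitch worked is /.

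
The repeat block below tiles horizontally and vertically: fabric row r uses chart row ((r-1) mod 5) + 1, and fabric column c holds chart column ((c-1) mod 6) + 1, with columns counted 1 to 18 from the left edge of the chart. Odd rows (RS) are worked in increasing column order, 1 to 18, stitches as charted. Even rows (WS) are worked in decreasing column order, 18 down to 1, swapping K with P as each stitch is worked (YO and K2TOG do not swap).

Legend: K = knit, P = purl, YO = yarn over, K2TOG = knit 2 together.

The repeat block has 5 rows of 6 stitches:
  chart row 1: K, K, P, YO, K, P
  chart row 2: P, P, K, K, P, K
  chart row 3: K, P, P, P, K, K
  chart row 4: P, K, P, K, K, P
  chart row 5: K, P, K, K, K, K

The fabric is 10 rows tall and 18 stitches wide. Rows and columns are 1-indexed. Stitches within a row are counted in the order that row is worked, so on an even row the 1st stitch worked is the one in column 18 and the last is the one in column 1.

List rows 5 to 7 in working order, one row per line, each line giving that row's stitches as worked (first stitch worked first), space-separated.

Row 5: chart row 5, RS - tile across columns 1-18 and work as-is.
Row 6: chart row 1, WS - tiled (columns 1-18): K K P YO K P K K P YO K P K K P YO K P; work from column 18 back to 1 with K<->P swapped.
Row 7: chart row 2, RS - tile across columns 1-18 and work as-is.

Result:
K P K K K K K P K K K K K P K K K K
K P YO K P P K P YO K P P K P YO K P P
P P K K P K P P K K P K P P K K P K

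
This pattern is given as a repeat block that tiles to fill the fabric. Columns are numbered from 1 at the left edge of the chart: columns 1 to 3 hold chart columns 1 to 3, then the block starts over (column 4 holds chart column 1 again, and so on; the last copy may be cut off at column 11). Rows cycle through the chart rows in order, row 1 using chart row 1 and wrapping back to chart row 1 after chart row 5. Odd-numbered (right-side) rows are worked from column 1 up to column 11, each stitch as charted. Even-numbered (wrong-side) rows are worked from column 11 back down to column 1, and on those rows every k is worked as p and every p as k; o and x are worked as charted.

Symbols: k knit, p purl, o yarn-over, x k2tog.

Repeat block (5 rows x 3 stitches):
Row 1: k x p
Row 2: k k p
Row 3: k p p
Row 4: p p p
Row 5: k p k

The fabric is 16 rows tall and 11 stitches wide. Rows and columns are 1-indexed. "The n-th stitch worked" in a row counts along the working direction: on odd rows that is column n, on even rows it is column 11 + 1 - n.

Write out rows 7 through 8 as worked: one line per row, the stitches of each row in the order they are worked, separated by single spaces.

Result:
k k p k k p k k p k k
k p k k p k k p k k p

Derivation:
Row 7: chart row 2, RS - tile across columns 1-11 and work as-is.
Row 8: chart row 3, WS - tiled (columns 1-11): k p p k p p k p p k p; work from column 11 back to 1 with k<->p swapped.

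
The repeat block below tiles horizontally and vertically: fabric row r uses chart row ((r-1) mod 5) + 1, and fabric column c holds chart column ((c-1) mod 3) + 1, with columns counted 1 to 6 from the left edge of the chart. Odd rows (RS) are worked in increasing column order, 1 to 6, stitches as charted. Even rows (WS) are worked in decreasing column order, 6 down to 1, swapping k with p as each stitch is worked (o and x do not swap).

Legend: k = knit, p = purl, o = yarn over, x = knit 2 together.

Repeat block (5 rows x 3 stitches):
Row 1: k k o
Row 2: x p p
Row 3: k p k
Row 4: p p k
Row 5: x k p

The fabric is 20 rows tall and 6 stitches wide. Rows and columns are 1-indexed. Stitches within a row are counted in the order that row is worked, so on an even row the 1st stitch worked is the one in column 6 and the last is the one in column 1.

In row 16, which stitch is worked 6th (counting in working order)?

Result:
p

Derivation:
Row 16 uses chart row ((16-1) mod 5)+1 = 1. Row 16 is even, so WS.
Chart row 1 tiled across columns 1-6: k k o k k o
WS row: flip the tiled sequence (start at column 6) and apply k<->p; o and x stay.
Row 16 as worked: o p p o p p
Counting 6 along the worked row gives p.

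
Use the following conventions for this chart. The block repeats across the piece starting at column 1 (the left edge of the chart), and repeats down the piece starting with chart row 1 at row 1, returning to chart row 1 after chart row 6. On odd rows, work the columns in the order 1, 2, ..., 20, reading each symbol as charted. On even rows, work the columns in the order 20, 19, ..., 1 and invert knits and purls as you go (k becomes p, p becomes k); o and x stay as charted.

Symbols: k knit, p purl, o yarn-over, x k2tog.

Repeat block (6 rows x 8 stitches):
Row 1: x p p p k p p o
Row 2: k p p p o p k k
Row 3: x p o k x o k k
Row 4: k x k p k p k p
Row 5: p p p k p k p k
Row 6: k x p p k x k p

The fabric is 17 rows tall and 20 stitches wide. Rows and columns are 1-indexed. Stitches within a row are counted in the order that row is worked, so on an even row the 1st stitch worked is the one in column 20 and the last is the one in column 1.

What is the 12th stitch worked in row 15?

== STITCH ==
k

Derivation:
Row 15 uses chart row ((15-1) mod 6)+1 = 3. Row 15 is odd, so RS.
Chart row 3 tiled across columns 1-20: x p o k x o k k x p o k x o k k x p o k
RS: work column 1 to column 20, symbols as charted — the tiled row is the row as worked.
Stitch 12 in working order -> k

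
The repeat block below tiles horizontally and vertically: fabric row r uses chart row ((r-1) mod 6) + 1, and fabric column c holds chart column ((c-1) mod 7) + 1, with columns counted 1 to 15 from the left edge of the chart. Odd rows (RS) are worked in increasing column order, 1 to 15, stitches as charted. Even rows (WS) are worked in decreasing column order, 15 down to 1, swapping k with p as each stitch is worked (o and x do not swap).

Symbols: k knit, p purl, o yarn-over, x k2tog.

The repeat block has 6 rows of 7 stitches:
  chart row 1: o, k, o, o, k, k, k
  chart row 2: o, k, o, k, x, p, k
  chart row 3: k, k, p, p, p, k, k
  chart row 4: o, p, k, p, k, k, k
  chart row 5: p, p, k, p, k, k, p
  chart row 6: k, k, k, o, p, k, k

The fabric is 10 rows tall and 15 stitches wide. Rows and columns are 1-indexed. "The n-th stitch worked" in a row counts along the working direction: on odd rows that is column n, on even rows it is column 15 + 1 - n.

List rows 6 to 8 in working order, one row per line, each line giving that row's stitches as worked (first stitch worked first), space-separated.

Row 6: chart row 6, WS - tiled (columns 1-15): k k k o p k k k k k o p k k k; work from column 15 back to 1 with k<->p swapped.
Row 7: chart row 1, RS - tile across columns 1-15 and work as-is.
Row 8: chart row 2, WS - tiled (columns 1-15): o k o k x p k o k o k x p k o; work from column 15 back to 1 with k<->p swapped.

== ROWS AS WORKED ==
p p p k o p p p p p k o p p p
o k o o k k k o k o o k k k o
o p k x p o p o p k x p o p o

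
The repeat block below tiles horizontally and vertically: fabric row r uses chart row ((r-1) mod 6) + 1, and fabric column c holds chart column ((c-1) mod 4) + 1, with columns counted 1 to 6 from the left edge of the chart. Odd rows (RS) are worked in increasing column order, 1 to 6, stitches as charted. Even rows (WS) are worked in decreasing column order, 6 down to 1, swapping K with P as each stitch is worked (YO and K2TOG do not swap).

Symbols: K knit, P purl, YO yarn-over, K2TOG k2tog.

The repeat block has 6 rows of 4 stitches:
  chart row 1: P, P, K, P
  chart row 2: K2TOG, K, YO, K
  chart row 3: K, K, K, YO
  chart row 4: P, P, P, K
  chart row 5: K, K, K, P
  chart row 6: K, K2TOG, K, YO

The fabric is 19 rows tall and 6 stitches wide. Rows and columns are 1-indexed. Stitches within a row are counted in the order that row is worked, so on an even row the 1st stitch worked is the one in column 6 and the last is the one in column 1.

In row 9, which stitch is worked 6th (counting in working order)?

Result:
K

Derivation:
For row 9: chart row = ((9-1) mod 6) + 1 = 3; this is a RS (odd) row.
Chart row 3 tiled across columns 1-6: K K K YO K K
RS: work column 1 to column 6, symbols as charted — the tiled row is the row as worked.
Counting 6 along the worked row gives K.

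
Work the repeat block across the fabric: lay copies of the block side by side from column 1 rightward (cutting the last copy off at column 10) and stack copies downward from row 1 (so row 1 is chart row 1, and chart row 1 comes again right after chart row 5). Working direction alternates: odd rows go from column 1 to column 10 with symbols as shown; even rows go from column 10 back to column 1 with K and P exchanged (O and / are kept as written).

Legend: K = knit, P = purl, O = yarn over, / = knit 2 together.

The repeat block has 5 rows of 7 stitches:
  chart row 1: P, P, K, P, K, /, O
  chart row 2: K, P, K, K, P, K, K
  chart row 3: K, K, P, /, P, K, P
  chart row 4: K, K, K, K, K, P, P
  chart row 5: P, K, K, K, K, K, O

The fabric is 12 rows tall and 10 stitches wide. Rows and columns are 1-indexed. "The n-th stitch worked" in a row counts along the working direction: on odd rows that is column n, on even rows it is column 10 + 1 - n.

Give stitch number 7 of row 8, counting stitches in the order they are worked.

Row 8 uses chart row ((8-1) mod 5)+1 = 3. Row 8 is even, so WS.
Chart row 3 tiled across columns 1-10: K K P / P K P K K P
WS: work from column 10 back to column 1 (reverse the tiled row), swapping K<->P (O and / unchanged).
Row 8 as worked: K P P K P K / K P P
The 7th stitch worked is /.

Stitch:
/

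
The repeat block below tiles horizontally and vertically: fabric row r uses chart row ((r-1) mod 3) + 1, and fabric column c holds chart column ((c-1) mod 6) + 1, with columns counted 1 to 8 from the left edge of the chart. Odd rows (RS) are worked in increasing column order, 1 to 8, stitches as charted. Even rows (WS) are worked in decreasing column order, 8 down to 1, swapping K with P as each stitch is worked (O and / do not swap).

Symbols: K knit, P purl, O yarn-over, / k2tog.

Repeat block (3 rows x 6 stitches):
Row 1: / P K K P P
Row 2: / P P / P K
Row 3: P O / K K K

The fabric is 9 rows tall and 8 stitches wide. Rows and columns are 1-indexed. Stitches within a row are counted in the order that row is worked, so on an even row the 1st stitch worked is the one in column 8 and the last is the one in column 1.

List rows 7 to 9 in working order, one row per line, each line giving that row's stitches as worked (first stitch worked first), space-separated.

Row 7: chart row 1, RS - tile across columns 1-8 and work as-is.
Row 8: chart row 2, WS - tiled (columns 1-8): / P P / P K / P; work from column 8 back to 1 with K<->P swapped.
Row 9: chart row 3, RS - tile across columns 1-8 and work as-is.

Rows as worked:
/ P K K P P / P
K / P K / K K /
P O / K K K P O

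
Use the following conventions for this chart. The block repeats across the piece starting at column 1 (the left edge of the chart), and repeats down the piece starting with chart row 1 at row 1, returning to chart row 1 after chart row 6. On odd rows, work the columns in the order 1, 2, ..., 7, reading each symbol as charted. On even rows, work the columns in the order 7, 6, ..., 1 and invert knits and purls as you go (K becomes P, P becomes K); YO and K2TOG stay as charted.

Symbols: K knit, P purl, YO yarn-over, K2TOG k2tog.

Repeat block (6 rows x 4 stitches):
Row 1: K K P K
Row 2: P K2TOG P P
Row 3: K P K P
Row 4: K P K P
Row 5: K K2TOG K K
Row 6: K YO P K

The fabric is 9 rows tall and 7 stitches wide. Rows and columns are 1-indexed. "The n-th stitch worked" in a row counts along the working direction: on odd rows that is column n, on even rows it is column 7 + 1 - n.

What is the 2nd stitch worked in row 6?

For row 6: chart row = ((6-1) mod 6) + 1 = 6; this is a WS (even) row.
Chart row 6 tiled across columns 1-7: K YO P K K YO P
Wrong side: read the tiled row from column 7 down to 1 and exchange K with P (leave YO, K2TOG).
Row 6 as worked: K YO P P K YO P
Stitch 2 in working order -> YO

Result:
YO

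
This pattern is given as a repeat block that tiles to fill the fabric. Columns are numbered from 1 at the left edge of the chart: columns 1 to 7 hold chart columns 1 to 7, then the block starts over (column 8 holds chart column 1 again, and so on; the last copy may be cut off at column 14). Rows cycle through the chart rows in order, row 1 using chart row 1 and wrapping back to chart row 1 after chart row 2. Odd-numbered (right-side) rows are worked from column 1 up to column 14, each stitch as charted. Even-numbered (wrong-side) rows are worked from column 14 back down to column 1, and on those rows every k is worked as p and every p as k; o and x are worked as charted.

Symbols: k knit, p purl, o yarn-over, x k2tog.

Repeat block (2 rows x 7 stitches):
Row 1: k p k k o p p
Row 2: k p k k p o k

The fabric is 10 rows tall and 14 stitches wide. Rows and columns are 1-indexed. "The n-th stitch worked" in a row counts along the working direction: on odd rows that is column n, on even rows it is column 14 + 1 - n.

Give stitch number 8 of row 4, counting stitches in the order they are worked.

== STITCH ==
p

Derivation:
For row 4: chart row = ((4-1) mod 2) + 1 = 2; this is a WS (even) row.
Chart row 2 tiled across columns 1-14: k p k k p o k k p k k p o k
WS row: flip the tiled sequence (start at column 14) and apply k<->p; o and x stay.
Row 4 as worked: p o k p p k p p o k p p k p
The 8th stitch worked is p.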